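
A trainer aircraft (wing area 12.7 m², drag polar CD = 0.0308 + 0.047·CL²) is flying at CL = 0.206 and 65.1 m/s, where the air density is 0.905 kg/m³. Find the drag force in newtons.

CD = 0.0308 + 0.047 × 0.206² = 0.03279
D = ½ρv²S·CD = ½ × 0.905 × 65.1² × 12.7 × 0.03279 = 799 N

D = 799 N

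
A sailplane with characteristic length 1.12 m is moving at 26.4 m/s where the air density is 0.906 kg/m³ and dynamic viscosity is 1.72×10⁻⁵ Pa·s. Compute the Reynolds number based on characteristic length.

Re = ρ·v·c/μ = 0.906 × 26.4 × 1.12 / (1.72×10⁻⁵) = 1.56×10^6

Re = 1.56×10^6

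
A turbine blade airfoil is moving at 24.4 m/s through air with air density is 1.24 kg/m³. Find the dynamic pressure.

q = 369 Pa

q = ½ρv² = ½ × 1.24 × 24.4² = 369 Pa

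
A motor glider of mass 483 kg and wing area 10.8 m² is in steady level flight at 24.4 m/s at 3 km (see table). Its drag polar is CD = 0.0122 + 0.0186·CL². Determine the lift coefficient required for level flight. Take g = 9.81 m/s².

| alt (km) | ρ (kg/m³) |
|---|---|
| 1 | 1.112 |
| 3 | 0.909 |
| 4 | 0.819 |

At 3 km, from the table: ρ = 0.909 kg/m³.
Weight W = mg = 483 × 9.81 = 4738.2 N; in level flight L = W.
Dynamic pressure q = 0.5 × 0.909 × 24.4² = 270.6 Pa.
CL = W/(q·S) = 4738.2 / (270.6 × 10.8) = 1.621.

CL = 1.62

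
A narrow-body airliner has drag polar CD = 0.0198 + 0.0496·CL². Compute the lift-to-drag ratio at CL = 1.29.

CD = 0.0198 + 0.0496 × 1.29² = 0.1023
L/D = CL/CD = 1.29 / 0.1023 = 12.6

L/D = 12.6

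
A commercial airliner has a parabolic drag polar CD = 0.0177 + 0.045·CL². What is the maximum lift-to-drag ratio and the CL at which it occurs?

For CD = CD0 + K·CL², (L/D)max occurs at CL* = √(CD0/K) and equals 1/(2√(K·CD0)).
(L/D)max = 1/(2√(0.045 × 0.0177)) = 1/(2 × 0.02822) = 17.7
CL* = √(0.0177/0.045) = 0.627

(L/D)max = 17.7, at CL = 0.627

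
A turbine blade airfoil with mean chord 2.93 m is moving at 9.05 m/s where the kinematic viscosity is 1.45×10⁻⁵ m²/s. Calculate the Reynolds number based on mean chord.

Re = 1.83×10^6

Re = v·c/ν = 9.05 × 2.93 / (1.45×10⁻⁵) = 1.83×10^6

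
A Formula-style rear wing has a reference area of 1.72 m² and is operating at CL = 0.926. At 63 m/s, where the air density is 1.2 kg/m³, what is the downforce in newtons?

L = ½ρv²S·CL = ½ × 1.2 × 63² × 1.72 × 0.926 = 3790 N

L = 3790 N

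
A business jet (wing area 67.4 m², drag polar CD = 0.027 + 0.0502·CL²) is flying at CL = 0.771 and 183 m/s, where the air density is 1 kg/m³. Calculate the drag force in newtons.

CD = 0.027 + 0.0502 × 0.771² = 0.05684
D = ½ρv²S·CD = ½ × 1 × 183² × 67.4 × 0.05684 = 64100 N

D = 64100 N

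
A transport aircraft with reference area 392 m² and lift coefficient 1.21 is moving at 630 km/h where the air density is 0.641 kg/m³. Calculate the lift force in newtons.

Convert speed: v = 630 km/h ÷ 3.6 = 175 m/s.
Dynamic pressure q = ½ρv² = ½ × 0.641 × 175² = 9815 Pa.
L = q·S·CL = 9815 × 392 × 1.21 = 4.66×10^6 N ≈ 4660 kN

L = 4.66×10^6 N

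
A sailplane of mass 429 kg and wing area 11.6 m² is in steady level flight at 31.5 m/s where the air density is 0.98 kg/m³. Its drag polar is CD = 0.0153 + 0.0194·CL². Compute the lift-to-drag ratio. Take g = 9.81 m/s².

Weight W = mg = 429 × 9.81 = 4208.5 N; in level flight L = W.
q = ½ρv² = ½ × 0.98 × 31.5² = 486.2 Pa.
Required CL = L/(qS) = 4208.5/(486.2·11.6) = 0.7462.
CD = 0.0153 + 0.0194 × 0.7462² = 0.0261.
L/D = CL/CD = 0.7462 / 0.0261 = 28.6

L/D = 28.6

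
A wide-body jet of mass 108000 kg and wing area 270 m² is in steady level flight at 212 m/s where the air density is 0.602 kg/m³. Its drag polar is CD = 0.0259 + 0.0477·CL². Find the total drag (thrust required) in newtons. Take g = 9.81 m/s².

Weight W = mg = 108000 × 9.81 = 1.0595×10^6 N; in level flight L = W.
q = ½ρv² = ½ × 0.602 × 212² = 13530 Pa.
Required CL = L/(qS) = 1.0595×10^6/(13530·270) = 0.2901.
CD = 0.0259 + 0.0477 × 0.2901² = 0.02991.
D = q·S·CD = 13530 × 270 × 0.02991 = 1.093×10^5 N

D = 1.09×10^5 N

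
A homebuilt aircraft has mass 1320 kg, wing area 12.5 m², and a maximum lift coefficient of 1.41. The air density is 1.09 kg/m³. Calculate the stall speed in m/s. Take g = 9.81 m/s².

V_stall = 36.7 m/s

Stall occurs when L = W at CL,max. W = mg = 1320 × 9.81 = 12950 N.
V_stall = √(2W/(ρ·S·CL,max)) = √(2 × 12950 / (1.09 × 12.5 × 1.41))
V_stall = √1348 = 36.7 m/s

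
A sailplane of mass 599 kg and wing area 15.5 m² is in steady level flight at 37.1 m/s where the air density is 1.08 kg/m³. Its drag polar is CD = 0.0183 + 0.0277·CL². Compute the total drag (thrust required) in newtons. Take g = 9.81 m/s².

Weight W = mg = 599 × 9.81 = 5876.2 N; in level flight L = W.
Dynamic pressure q = 0.5 × 1.08 × 37.1² = 743.3 Pa.
CL = 2W/(ρv²S) = 2×5876.2/(1.08×37.1²×15.5) = 0.5101.
CD = 0.0183 + 0.0277 × 0.5101² = 0.02551.
D = q·S·CD = 743.3 × 15.5 × 0.02551 = 293.8 N

D = 294 N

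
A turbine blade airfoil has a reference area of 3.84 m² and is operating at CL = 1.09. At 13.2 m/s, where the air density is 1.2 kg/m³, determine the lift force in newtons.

L = 438 N

L = ½ρv²S·CL = ½ × 1.2 × 13.2² × 3.84 × 1.09 = 438 N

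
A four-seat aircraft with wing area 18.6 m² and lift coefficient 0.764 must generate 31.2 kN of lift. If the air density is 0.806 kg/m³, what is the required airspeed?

v = 73.8 m/s

L = ½ρv²S·CL ⇒ v = √(2L/(ρ·S·CL))
v = √(2 × 31200 / (0.806 × 18.6 × 0.764)) = √5448 = 73.8 m/s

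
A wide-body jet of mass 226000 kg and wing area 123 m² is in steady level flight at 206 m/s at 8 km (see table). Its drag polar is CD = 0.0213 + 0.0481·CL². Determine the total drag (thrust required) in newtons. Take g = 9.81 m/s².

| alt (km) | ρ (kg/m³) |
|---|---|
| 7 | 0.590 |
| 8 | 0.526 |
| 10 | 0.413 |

At 8 km, from the table: ρ = 0.526 kg/m³.
Weight W = mg = 226000 × 9.81 = 2.2171×10^6 N; in level flight L = W.
q = ½ρv² = ½ × 0.526 × 206² = 11160 Pa.
CL = W/(q·S) = 2.2171×10^6 / (11160 × 123) = 1.615.
CD = 0.0213 + 0.0481 × 1.615² = 0.1468.
D = q·S·CD = 11160 × 123 × 0.1468 = 2.015×10^5 N

D = 2.01×10^5 N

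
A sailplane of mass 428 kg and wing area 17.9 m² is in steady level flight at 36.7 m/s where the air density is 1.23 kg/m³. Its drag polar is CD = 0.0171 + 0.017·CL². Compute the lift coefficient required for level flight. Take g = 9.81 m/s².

CL = 0.283

In steady level flight, lift balances weight: W = mg = 428 × 9.81 = 4198.7 N.
Dynamic pressure q = 0.5 × 1.23 × 36.7² = 828.3 Pa.
CL = W/(q·S) = 4198.7 / (828.3 × 17.9) = 0.2832.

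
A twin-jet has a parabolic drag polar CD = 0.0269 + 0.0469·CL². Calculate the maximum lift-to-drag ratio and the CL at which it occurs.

(L/D)max = 14.1, at CL = 0.757

For CD = CD0 + K·CL², (L/D)max occurs at CL* = √(CD0/K) and equals 1/(2√(K·CD0)).
(L/D)max = 1/(2√(0.0469 × 0.0269)) = 1/(2 × 0.03552) = 14.1
CL* = √(0.0269/0.0469) = 0.757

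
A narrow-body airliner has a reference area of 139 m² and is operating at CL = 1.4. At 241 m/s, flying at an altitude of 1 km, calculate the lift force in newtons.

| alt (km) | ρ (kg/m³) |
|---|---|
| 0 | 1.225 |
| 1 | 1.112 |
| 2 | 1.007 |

At 1 km, from the table: ρ = 1.112 kg/m³.
Dynamic pressure q = ½ρv² = ½ × 1.112 × 241² = 32290 Pa.
L = q·S·CL = 32290 × 139 × 1.4 = 6.28×10^6 N ≈ 6280 kN

L = 6.28×10^6 N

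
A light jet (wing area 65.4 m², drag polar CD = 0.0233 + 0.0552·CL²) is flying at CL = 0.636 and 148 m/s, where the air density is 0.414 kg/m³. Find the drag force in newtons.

D = 13500 N

CD = 0.0233 + 0.0552 × 0.636² = 0.04563
D = ½ρv²S·CD = ½ × 0.414 × 148² × 65.4 × 0.04563 = 13500 N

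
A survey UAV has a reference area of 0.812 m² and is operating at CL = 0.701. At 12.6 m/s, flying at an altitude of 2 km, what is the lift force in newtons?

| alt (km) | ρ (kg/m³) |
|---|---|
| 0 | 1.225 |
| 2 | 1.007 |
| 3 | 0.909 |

L = 45.5 N

At 2 km, from the table: ρ = 1.007 kg/m³.
Dynamic pressure q = ½ρv² = ½ × 1.007 × 12.6² = 79.94 Pa.
L = q·S·CL = 79.94 × 0.812 × 0.701 = 45.5 N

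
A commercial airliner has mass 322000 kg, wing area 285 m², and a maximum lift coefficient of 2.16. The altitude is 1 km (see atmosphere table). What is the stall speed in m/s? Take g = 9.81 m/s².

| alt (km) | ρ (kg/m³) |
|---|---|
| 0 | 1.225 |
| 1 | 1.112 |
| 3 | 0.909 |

V_stall = 96.1 m/s

At 1 km, from the table: ρ = 1.112 kg/m³.
At stall, lift equals weight: L = W = m·g = 322000 × 9.81 = 3.159×10^6 N.
From L = ½ρV²S·CL,max = W: V_stall = √(2W/(ρSCL,max)) = √(2·3.159×10^6/(1.112·285·2.16))
V_stall = √9229 = 96.1 m/s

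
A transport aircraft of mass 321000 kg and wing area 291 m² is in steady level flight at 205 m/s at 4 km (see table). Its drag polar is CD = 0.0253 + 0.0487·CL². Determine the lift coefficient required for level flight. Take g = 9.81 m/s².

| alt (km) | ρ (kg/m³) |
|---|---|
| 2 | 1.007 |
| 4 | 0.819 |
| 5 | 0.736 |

CL = 0.629

At 4 km, from the table: ρ = 0.819 kg/m³.
Weight W = mg = 321000 × 9.81 = 3.149×10^6 N; in level flight L = W.
Dynamic pressure q = 0.5 × 0.819 × 205² = 17210 Pa.
Required CL = L/(qS) = 3.149×10^6/(17210·291) = 0.6288.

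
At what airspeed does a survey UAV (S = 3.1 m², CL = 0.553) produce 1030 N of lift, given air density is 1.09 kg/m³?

v = 33.2 m/s

L = ½ρv²S·CL ⇒ v = √(2L/(ρ·S·CL))
v = √(2 × 1030 / (1.09 × 3.1 × 0.553)) = √1102 = 33.2 m/s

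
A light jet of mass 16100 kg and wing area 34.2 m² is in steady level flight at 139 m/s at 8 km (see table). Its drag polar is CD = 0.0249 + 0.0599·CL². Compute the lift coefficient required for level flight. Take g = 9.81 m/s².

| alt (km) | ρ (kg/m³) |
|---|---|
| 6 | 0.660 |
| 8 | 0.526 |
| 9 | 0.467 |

At 8 km, from the table: ρ = 0.526 kg/m³.
Weight W = mg = 16100 × 9.81 = 1.5794×10^5 N; in level flight L = W.
q = ½ρv² = ½ × 0.526 × 139² = 5081 Pa.
Required CL = L/(qS) = 1.5794×10^5/(5081·34.2) = 0.9088.

CL = 0.909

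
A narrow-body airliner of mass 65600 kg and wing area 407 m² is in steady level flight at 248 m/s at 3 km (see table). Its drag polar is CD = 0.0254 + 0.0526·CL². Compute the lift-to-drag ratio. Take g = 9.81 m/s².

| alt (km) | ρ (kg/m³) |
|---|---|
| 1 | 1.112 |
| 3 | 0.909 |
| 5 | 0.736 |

At 3 km, from the table: ρ = 0.909 kg/m³.
Weight W = mg = 65600 × 9.81 = 6.4354×10^5 N; in level flight L = W.
q = ½ρv² = ½ × 0.909 × 248² = 27950 Pa.
CL = 2W/(ρv²S) = 2×6.4354×10^5/(0.909×248²×407) = 0.05656.
CD = 0.0254 + 0.0526 × 0.05656² = 0.02557.
L/D = CL/CD = 0.05656 / 0.02557 = 2.21

L/D = 2.21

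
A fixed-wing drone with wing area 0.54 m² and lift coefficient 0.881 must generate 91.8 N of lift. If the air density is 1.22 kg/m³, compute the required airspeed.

v = 17.8 m/s

L = ½ρv²S·CL ⇒ v = √(2L/(ρ·S·CL))
v = √(2 × 91.8 / (1.22 × 0.54 × 0.881)) = √316.3 = 17.8 m/s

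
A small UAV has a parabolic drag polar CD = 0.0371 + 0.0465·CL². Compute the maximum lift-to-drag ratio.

For CD = CD0 + K·CL², (L/D)max occurs at CL* = √(CD0/K) and equals 1/(2√(K·CD0)).
(L/D)max = 1/(2√(0.0465 × 0.0371)) = 1/(2 × 0.04153) = 12

(L/D)max = 12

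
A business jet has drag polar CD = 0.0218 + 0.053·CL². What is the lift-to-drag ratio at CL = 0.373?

L/D = 12.8

CD = 0.0218 + 0.053 × 0.373² = 0.02917
L/D = CL/CD = 0.373 / 0.02917 = 12.8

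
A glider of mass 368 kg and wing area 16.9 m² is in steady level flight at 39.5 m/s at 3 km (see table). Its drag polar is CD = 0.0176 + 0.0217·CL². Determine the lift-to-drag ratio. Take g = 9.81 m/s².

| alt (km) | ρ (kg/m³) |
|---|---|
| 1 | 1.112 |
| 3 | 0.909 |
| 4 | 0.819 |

At 3 km, from the table: ρ = 0.909 kg/m³.
Level flight ⇒ L = W = m·g = 368 × 9.81 = 3610.1 N.
Dynamic pressure q = 0.5 × 0.909 × 39.5² = 709.1 Pa.
CL = 2W/(ρv²S) = 2×3610.1/(0.909×39.5²×16.9) = 0.3012.
CD = 0.0176 + 0.0217 × 0.3012² = 0.01957.
L/D = CL/CD = 0.3012 / 0.01957 = 15.4

L/D = 15.4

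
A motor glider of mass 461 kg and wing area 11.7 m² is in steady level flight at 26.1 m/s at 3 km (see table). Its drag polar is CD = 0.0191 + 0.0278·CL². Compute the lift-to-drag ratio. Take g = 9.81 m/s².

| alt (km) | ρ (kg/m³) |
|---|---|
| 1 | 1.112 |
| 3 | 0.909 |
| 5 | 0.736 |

L/D = 20

At 3 km, from the table: ρ = 0.909 kg/m³.
Weight W = mg = 461 × 9.81 = 4522.4 N; in level flight L = W.
q = ½ρv² = ½ × 0.909 × 26.1² = 309.6 Pa.
Required CL = L/(qS) = 4522.4/(309.6·11.7) = 1.248.
CD = 0.0191 + 0.0278 × 1.248² = 0.06243.
L/D = CL/CD = 1.248 / 0.06243 = 20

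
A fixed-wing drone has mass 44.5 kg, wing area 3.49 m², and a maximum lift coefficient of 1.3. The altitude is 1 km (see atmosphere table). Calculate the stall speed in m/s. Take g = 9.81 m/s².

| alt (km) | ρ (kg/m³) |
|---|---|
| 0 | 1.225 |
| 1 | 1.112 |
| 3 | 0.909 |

V_stall = 13.2 m/s

At 1 km, from the table: ρ = 1.112 kg/m³.
At stall, lift equals weight: L = W = m·g = 44.5 × 9.81 = 436.5 N.
V_stall = √(2W/(ρ·S·CL,max)) = √(2 × 436.5 / (1.112 × 3.49 × 1.3))
V_stall = √173.1 = 13.2 m/s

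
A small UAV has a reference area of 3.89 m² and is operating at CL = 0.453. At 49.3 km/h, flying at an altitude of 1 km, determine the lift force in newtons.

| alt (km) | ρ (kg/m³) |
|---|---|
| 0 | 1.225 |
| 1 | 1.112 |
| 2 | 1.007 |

L = 184 N

At 1 km, from the table: ρ = 1.112 kg/m³.
Convert speed: v = 49.3 km/h ÷ 3.6 = 13.69 m/s.
Dynamic pressure q = ½ρv² = ½ × 1.112 × 13.69² = 104.3 Pa.
L = q·S·CL = 104.3 × 3.89 × 0.453 = 184 N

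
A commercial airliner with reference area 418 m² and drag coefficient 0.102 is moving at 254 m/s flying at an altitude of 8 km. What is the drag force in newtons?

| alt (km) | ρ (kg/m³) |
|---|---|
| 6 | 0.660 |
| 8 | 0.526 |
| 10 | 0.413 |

D = 7.23×10^5 N

At 8 km, from the table: ρ = 0.526 kg/m³.
Dynamic pressure q = ½ρv² = ½ × 0.526 × 254² = 16970 Pa.
D = q·S·CD = 16970 × 418 × 0.102 = 7.23×10^5 N ≈ 723 kN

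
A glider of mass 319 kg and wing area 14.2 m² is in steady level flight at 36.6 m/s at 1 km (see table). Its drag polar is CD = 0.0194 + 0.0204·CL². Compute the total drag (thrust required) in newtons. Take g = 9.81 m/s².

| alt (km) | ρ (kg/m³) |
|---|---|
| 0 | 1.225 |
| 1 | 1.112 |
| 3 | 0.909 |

At 1 km, from the table: ρ = 1.112 kg/m³.
In steady level flight, lift balances weight: W = mg = 319 × 9.81 = 3129.4 N.
q = ½ρv² = ½ × 1.112 × 36.6² = 744.8 Pa.
CL = W/(q·S) = 3129.4 / (744.8 × 14.2) = 0.2959.
CD = 0.0194 + 0.0204 × 0.2959² = 0.02119.
D = q·S·CD = 744.8 × 14.2 × 0.02119 = 224.1 N

D = 224 N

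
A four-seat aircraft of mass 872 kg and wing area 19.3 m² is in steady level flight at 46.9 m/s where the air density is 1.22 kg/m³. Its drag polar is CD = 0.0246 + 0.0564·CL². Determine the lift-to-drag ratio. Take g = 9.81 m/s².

L/D = 10.7

Weight W = mg = 872 × 9.81 = 8554.3 N; in level flight L = W.
q = ½ρv² = ½ × 1.22 × 46.9² = 1342 Pa.
CL = 2W/(ρv²S) = 2×8554.3/(1.22×46.9²×19.3) = 0.3303.
CD = 0.0246 + 0.0564 × 0.3303² = 0.03075.
L/D = CL/CD = 0.3303 / 0.03075 = 10.7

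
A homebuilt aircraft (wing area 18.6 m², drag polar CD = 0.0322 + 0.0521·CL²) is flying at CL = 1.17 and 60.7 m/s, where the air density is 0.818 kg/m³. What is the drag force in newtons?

D = 2900 N

CD = 0.0322 + 0.0521 × 1.17² = 0.1035
D = ½ρv²S·CD = ½ × 0.818 × 60.7² × 18.6 × 0.1035 = 2900 N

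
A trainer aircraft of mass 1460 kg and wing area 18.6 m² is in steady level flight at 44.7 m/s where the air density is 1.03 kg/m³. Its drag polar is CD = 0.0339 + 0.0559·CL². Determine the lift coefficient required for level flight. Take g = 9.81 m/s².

In steady level flight, lift balances weight: W = mg = 1460 × 9.81 = 14323 N.
Dynamic pressure q = 0.5 × 1.03 × 44.7² = 1029 Pa.
Required CL = L/(qS) = 14323/(1029·18.6) = 0.7483.

CL = 0.748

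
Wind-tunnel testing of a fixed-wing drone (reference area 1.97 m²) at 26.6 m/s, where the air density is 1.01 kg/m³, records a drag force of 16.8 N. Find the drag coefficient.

CD = 0.0239

From D = ½ρv²S·CD, rearranging gives CD = 2D/(ρv²S).
CD = 2 × 16.8 / (1.01 × 26.6² × 1.97) = 0.0239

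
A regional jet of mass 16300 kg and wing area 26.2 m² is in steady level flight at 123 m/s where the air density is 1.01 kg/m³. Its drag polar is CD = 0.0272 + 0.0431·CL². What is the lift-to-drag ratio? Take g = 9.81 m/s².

L/D = 14.6

Level flight ⇒ L = W = m·g = 16300 × 9.81 = 1.599×10^5 N.
Dynamic pressure q = 0.5 × 1.01 × 123² = 7640 Pa.
Required CL = L/(qS) = 1.599×10^5/(7640·26.2) = 0.7988.
CD = 0.0272 + 0.0431 × 0.7988² = 0.0547.
L/D = CL/CD = 0.7988 / 0.0547 = 14.6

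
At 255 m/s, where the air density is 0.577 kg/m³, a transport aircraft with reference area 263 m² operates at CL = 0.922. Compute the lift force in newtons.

Dynamic pressure q = ½ρv² = ½ × 0.577 × 255² = 18760 Pa.
L = q·S·CL = 18760 × 263 × 0.922 = 4.55×10^6 N ≈ 4550 kN

L = 4.55×10^6 N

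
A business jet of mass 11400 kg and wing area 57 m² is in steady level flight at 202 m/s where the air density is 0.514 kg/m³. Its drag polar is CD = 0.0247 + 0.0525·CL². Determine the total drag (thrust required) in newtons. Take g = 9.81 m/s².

Level flight ⇒ L = W = m·g = 11400 × 9.81 = 1.1183×10^5 N.
q = ½ρv² = ½ × 0.514 × 202² = 10490 Pa.
CL = W/(q·S) = 1.1183×10^5 / (10490 × 57) = 0.1871.
CD = 0.0247 + 0.0525 × 0.1871² = 0.02654.
D = q·S·CD = 10490 × 57 × 0.02654 = 15860 N

D = 15900 N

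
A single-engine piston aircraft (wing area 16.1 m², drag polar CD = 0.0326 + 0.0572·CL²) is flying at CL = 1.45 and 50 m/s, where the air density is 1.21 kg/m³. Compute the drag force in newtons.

D = 3720 N

CD = 0.0326 + 0.0572 × 1.45² = 0.1529
D = ½ρv²S·CD = ½ × 1.21 × 50² × 16.1 × 0.1529 = 3720 N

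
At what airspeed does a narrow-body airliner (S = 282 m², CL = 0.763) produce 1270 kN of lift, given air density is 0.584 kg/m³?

v = 142 m/s

L = ½ρv²S·CL ⇒ v = √(2L/(ρ·S·CL))
v = √(2 × 1.27×10^6 / (0.584 × 282 × 0.763)) = √20210 = 142 m/s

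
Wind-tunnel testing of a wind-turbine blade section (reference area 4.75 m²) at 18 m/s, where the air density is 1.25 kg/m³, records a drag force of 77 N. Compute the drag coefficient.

From D = ½ρv²S·CD, rearranging gives CD = 2D/(ρv²S).
CD = 2 × 77 / (1.25 × 18² × 4.75) = 0.0801

CD = 0.0801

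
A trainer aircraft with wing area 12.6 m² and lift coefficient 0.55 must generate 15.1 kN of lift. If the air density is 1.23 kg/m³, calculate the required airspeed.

L = ½ρv²S·CL ⇒ v = √(2L/(ρ·S·CL))
v = √(2 × 15100 / (1.23 × 12.6 × 0.55)) = √3543 = 59.5 m/s

v = 59.5 m/s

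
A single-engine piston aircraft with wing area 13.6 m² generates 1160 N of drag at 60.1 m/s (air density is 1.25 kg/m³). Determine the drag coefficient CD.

CD = 0.0378

From D = ½ρv²S·CD, rearranging gives CD = 2D/(ρv²S).
CD = 2 × 1160 / (1.25 × 60.1² × 13.6) = 0.0378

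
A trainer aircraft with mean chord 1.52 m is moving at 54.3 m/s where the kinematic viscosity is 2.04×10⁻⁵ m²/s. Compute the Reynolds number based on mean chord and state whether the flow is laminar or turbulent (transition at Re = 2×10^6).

Re = v·c/ν = 54.3 × 1.52 / (2.04×10⁻⁵) = 4.05×10^6
Since 4.05×10^6 > 2×10^6, the flow is turbulent.

Re = 4.05×10^6 (turbulent)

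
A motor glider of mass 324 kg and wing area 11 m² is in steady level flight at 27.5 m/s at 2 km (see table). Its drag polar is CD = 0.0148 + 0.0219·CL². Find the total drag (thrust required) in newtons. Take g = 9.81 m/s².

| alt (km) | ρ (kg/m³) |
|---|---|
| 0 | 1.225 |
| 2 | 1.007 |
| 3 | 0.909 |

D = 115 N

At 2 km, from the table: ρ = 1.007 kg/m³.
Level flight ⇒ L = W = m·g = 324 × 9.81 = 3178.4 N.
q = ½ρv² = ½ × 1.007 × 27.5² = 380.8 Pa.
Required CL = L/(qS) = 3178.4/(380.8·11) = 0.7589.
CD = 0.0148 + 0.0219 × 0.7589² = 0.02741.
D = q·S·CD = 380.8 × 11 × 0.02741 = 114.8 N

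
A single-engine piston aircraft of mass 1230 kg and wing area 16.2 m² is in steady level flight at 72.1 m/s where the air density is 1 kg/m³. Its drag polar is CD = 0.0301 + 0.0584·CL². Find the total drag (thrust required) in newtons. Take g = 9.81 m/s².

D = 1470 N

In steady level flight, lift balances weight: W = mg = 1230 × 9.81 = 12066 N.
q = ½ρv² = ½ × 1 × 72.1² = 2599 Pa.
CL = W/(q·S) = 12066 / (2599 × 16.2) = 0.2866.
CD = 0.0301 + 0.0584 × 0.2866² = 0.0349.
D = q·S·CD = 2599 × 16.2 × 0.0349 = 1469 N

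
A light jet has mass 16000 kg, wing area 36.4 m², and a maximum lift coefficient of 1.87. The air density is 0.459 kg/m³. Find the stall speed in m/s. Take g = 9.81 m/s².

Weight W = mg = 16000 × 9.81 = 1.57×10^5 N.
From L = ½ρV²S·CL,max = W: V_stall = √(2W/(ρSCL,max)) = √(2·1.57×10^5/(0.459·36.4·1.87))
V_stall = √10050 = 100 m/s

V_stall = 100 m/s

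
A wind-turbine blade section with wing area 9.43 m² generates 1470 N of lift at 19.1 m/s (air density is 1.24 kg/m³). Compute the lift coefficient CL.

From L = ½ρv²S·CL, rearranging gives CL = 2L/(ρv²S).
CL = 2 × 1470 / (1.24 × 19.1² × 9.43) = 0.689

CL = 0.689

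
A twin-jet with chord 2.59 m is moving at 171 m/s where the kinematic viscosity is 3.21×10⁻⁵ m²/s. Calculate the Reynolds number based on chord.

Re = v·c/ν = 171 × 2.59 / (3.21×10⁻⁵) = 1.38×10^7

Re = 1.38×10^7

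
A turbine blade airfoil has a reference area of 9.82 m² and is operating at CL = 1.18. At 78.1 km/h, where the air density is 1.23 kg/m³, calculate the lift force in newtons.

Convert speed: v = 78.1 km/h ÷ 3.6 = 21.69 m/s.
Dynamic pressure q = ½ρv² = ½ × 1.23 × 21.69² = 289.4 Pa.
L = q·S·CL = 289.4 × 9.82 × 1.18 = 3350 N

L = 3350 N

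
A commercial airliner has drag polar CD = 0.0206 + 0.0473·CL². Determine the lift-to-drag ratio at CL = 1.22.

CD = 0.0206 + 0.0473 × 1.22² = 0.091
L/D = CL/CD = 1.22 / 0.091 = 13.4

L/D = 13.4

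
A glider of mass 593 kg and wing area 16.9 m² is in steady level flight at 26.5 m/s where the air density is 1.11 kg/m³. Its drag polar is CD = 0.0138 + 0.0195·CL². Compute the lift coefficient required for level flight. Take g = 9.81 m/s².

Level flight ⇒ L = W = m·g = 593 × 9.81 = 5817.3 N.
q = ½ρv² = ½ × 1.11 × 26.5² = 389.7 Pa.
Required CL = L/(qS) = 5817.3/(389.7·16.9) = 0.8832.

CL = 0.883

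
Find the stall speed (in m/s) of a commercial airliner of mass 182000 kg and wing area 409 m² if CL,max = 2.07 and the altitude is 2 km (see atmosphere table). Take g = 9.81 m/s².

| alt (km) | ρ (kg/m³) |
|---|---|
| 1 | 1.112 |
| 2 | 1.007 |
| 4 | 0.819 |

At 2 km, from the table: ρ = 1.007 kg/m³.
Weight W = mg = 182000 × 9.81 = 1.785×10^6 N.
V_stall = √(2W/(ρ·S·CL,max)) = √(2 × 1.785×10^6 / (1.007 × 409 × 2.07))
V_stall = √4188 = 64.7 m/s

V_stall = 64.7 m/s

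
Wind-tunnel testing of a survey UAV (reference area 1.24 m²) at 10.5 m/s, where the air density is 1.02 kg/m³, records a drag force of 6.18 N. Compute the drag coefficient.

CD = 0.0886

From D = ½ρv²S·CD, rearranging gives CD = 2D/(ρv²S).
CD = 2 × 6.18 / (1.02 × 10.5² × 1.24) = 0.0886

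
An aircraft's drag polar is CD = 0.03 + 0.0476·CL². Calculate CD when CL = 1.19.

CD = 0.03 + 0.0476 × 1.19² = 0.03 + 0.06741 = 0.0974

CD = 0.0974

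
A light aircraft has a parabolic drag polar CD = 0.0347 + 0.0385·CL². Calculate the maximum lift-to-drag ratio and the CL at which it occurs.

For CD = CD0 + K·CL², (L/D)max occurs at CL* = √(CD0/K) and equals 1/(2√(K·CD0)).
(L/D)max = 1/(2√(0.0385 × 0.0347)) = 1/(2 × 0.03655) = 13.7
CL* = √(0.0347/0.0385) = 0.949

(L/D)max = 13.7, at CL = 0.949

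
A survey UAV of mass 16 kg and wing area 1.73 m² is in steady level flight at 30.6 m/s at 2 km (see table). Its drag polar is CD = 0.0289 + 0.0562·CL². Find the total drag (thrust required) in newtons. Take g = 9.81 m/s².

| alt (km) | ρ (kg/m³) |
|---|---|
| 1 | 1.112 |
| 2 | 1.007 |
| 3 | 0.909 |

At 2 km, from the table: ρ = 1.007 kg/m³.
In steady level flight, lift balances weight: W = mg = 16 × 9.81 = 156.96 N.
Dynamic pressure q = 0.5 × 1.007 × 30.6² = 471.5 Pa.
CL = W/(q·S) = 156.96 / (471.5 × 1.73) = 0.1924.
CD = 0.0289 + 0.0562 × 0.1924² = 0.03098.
D = q·S·CD = 471.5 × 1.73 × 0.03098 = 25.27 N

D = 25.3 N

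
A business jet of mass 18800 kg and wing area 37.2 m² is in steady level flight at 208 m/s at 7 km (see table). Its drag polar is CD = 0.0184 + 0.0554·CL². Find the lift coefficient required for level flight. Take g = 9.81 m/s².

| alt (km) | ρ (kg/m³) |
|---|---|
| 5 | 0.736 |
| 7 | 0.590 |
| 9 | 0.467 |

At 7 km, from the table: ρ = 0.590 kg/m³.
In steady level flight, lift balances weight: W = mg = 18800 × 9.81 = 1.8443×10^5 N.
q = ½ρv² = ½ × 0.59 × 208² = 12760 Pa.
CL = 2W/(ρv²S) = 2×1.8443×10^5/(0.59×208²×37.2) = 0.3885.

CL = 0.388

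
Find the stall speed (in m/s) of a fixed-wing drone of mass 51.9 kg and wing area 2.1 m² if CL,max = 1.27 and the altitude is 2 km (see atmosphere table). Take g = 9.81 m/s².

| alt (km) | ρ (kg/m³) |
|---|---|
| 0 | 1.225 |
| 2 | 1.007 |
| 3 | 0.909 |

At 2 km, from the table: ρ = 1.007 kg/m³.
Stall occurs when L = W at CL,max. W = mg = 51.9 × 9.81 = 509.1 N.
V_stall = √(2W/(ρ·S·CL,max)) = √(2 × 509.1 / (1.007 × 2.1 × 1.27))
V_stall = √379.2 = 19.5 m/s

V_stall = 19.5 m/s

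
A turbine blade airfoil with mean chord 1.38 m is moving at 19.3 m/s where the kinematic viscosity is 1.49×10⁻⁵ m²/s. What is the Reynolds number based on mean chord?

Re = 1.79×10^6

Re = v·c/ν = 19.3 × 1.38 / (1.49×10⁻⁵) = 1.79×10^6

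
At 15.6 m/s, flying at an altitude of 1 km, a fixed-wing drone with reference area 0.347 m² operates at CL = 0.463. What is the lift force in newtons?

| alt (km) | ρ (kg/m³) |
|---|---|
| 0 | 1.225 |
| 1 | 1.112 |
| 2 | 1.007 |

At 1 km, from the table: ρ = 1.112 kg/m³.
Dynamic pressure q = ½ρv² = ½ × 1.112 × 15.6² = 135.3 Pa.
L = q·S·CL = 135.3 × 0.347 × 0.463 = 21.7 N

L = 21.7 N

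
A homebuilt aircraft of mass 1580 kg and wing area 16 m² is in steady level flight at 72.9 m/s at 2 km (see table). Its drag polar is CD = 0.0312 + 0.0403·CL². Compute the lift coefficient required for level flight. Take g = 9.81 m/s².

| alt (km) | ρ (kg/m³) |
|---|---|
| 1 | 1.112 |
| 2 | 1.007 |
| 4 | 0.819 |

CL = 0.362

At 2 km, from the table: ρ = 1.007 kg/m³.
Weight W = mg = 1580 × 9.81 = 15500 N; in level flight L = W.
q = ½ρv² = ½ × 1.007 × 72.9² = 2676 Pa.
CL = W/(q·S) = 15500 / (2676 × 16) = 0.362.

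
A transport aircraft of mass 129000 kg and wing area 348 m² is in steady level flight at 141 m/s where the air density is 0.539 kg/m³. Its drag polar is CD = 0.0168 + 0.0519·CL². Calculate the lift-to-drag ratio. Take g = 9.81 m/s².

L/D = 16.7

In steady level flight, lift balances weight: W = mg = 129000 × 9.81 = 1.2655×10^6 N.
q = ½ρv² = ½ × 0.539 × 141² = 5358 Pa.
Required CL = L/(qS) = 1.2655×10^6/(5358·348) = 0.6787.
CD = 0.0168 + 0.0519 × 0.6787² = 0.04071.
L/D = CL/CD = 0.6787 / 0.04071 = 16.7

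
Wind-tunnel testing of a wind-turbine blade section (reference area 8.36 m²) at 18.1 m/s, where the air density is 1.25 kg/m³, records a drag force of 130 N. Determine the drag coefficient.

From D = ½ρv²S·CD, rearranging gives CD = 2D/(ρv²S).
CD = 2 × 130 / (1.25 × 18.1² × 8.36) = 0.0759

CD = 0.0759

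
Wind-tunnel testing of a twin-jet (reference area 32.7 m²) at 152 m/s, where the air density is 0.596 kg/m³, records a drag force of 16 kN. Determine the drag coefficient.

From D = ½ρv²S·CD, rearranging gives CD = 2D/(ρv²S).
CD = 2 × 16000 / (0.596 × 152² × 32.7) = 0.0711

CD = 0.0711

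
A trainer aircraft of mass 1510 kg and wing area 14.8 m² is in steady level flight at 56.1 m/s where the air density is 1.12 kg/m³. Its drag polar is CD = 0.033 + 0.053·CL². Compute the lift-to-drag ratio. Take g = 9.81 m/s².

In steady level flight, lift balances weight: W = mg = 1510 × 9.81 = 14813 N.
q = ½ρv² = ½ × 1.12 × 56.1² = 1762 Pa.
Required CL = L/(qS) = 14813/(1762·14.8) = 0.5679.
CD = 0.033 + 0.053 × 0.5679² = 0.05009.
L/D = CL/CD = 0.5679 / 0.05009 = 11.3

L/D = 11.3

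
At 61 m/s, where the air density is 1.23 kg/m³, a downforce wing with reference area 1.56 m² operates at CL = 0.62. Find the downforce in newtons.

L = 2210 N

Dynamic pressure q = ½ρv² = ½ × 1.23 × 61² = 2288 Pa.
L = q·S·CL = 2288 × 1.56 × 0.62 = 2210 N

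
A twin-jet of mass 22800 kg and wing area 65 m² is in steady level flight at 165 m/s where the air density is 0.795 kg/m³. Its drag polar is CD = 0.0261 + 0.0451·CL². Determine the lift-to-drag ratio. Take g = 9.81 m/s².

Level flight ⇒ L = W = m·g = 22800 × 9.81 = 2.2367×10^5 N.
q = ½ρv² = ½ × 0.795 × 165² = 10820 Pa.
CL = W/(q·S) = 2.2367×10^5 / (10820 × 65) = 0.318.
CD = 0.0261 + 0.0451 × 0.318² = 0.03066.
L/D = CL/CD = 0.318 / 0.03066 = 10.4

L/D = 10.4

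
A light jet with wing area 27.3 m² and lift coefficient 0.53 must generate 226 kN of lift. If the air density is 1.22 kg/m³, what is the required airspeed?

v = 160 m/s

L = ½ρv²S·CL ⇒ v = √(2L/(ρ·S·CL))
v = √(2 × 2.26×10^5 / (1.22 × 27.3 × 0.53)) = √25610 = 160 m/s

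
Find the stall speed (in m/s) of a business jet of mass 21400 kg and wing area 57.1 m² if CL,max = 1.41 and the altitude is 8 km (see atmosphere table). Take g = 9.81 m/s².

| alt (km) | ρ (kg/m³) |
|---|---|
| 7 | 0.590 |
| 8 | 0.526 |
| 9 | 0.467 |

V_stall = 99.6 m/s

At 8 km, from the table: ρ = 0.526 kg/m³.
Stall occurs when L = W at CL,max. W = mg = 21400 × 9.81 = 2.099×10^5 N.
From L = ½ρV²S·CL,max = W: V_stall = √(2W/(ρSCL,max)) = √(2·2.099×10^5/(0.526·57.1·1.41))
V_stall = √9915 = 99.6 m/s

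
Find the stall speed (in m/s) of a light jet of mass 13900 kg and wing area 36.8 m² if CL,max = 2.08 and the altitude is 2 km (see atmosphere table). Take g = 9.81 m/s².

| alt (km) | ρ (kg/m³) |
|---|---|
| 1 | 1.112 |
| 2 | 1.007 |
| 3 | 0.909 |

At 2 km, from the table: ρ = 1.007 kg/m³.
Stall occurs when L = W at CL,max. W = mg = 13900 × 9.81 = 1.364×10^5 N.
V_stall = √(2W/(ρ·S·CL,max)) = √(2 × 1.364×10^5 / (1.007 × 36.8 × 2.08))
V_stall = √3538 = 59.5 m/s

V_stall = 59.5 m/s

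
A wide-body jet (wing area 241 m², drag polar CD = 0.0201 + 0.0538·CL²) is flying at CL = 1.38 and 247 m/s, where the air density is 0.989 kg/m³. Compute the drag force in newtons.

CD = 0.0201 + 0.0538 × 1.38² = 0.1226
D = ½ρv²S·CD = ½ × 0.989 × 247² × 241 × 0.1226 = 8.91×10^5 N

D = 8.91×10^5 N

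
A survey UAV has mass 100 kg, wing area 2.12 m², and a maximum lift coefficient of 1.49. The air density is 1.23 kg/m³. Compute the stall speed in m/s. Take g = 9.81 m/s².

Weight W = mg = 100 × 9.81 = 981 N.
V_stall = √(2W/(ρ·S·CL,max)) = √(2 × 981 / (1.23 × 2.12 × 1.49))
V_stall = √505 = 22.5 m/s

V_stall = 22.5 m/s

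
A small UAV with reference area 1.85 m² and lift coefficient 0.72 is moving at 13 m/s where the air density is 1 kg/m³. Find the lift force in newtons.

L = 113 N

L = ½ρv²S·CL = ½ × 1 × 13² × 1.85 × 0.72 = 113 N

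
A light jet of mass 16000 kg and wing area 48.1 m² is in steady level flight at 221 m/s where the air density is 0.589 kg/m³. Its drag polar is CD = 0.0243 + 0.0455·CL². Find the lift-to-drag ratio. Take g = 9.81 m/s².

Weight W = mg = 16000 × 9.81 = 1.5696×10^5 N; in level flight L = W.
Dynamic pressure q = 0.5 × 0.589 × 221² = 14380 Pa.
CL = 2W/(ρv²S) = 2×1.5696×10^5/(0.589×221²×48.1) = 0.2269.
CD = 0.0243 + 0.0455 × 0.2269² = 0.02664.
L/D = CL/CD = 0.2269 / 0.02664 = 8.52

L/D = 8.52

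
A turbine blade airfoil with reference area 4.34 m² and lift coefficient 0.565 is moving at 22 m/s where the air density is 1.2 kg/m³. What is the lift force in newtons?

L = 712 N

L = ½ρv²S·CL = ½ × 1.2 × 22² × 4.34 × 0.565 = 712 N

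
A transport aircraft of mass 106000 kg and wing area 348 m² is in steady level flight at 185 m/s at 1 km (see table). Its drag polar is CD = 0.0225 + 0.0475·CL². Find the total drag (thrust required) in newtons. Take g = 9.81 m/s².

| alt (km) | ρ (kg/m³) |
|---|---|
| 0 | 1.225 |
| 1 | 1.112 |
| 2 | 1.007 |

D = 1.57×10^5 N

At 1 km, from the table: ρ = 1.112 kg/m³.
In steady level flight, lift balances weight: W = mg = 106000 × 9.81 = 1.0399×10^6 N.
Dynamic pressure q = 0.5 × 1.112 × 185² = 19030 Pa.
Required CL = L/(qS) = 1.0399×10^6/(19030·348) = 0.157.
CD = 0.0225 + 0.0475 × 0.157² = 0.02367.
D = q·S·CD = 19030 × 348 × 0.02367 = 1.568×10^5 N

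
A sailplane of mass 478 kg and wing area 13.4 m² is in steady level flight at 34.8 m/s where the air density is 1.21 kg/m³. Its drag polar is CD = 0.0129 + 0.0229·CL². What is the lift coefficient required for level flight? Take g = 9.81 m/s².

CL = 0.478

Weight W = mg = 478 × 9.81 = 4689.2 N; in level flight L = W.
Dynamic pressure q = 0.5 × 1.21 × 34.8² = 732.7 Pa.
CL = W/(q·S) = 4689.2 / (732.7 × 13.4) = 0.4776.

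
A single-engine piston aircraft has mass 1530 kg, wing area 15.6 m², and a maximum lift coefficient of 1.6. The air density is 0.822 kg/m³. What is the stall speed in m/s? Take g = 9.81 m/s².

Stall occurs when L = W at CL,max. W = mg = 1530 × 9.81 = 15010 N.
From L = ½ρV²S·CL,max = W: V_stall = √(2W/(ρSCL,max)) = √(2·15010/(0.822·15.6·1.6))
V_stall = √1463 = 38.3 m/s

V_stall = 38.3 m/s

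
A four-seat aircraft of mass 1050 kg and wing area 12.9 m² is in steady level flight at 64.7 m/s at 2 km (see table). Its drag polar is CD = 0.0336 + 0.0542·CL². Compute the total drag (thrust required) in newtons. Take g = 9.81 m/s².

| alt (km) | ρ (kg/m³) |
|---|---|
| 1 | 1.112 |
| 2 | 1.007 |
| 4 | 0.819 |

D = 1130 N

At 2 km, from the table: ρ = 1.007 kg/m³.
Weight W = mg = 1050 × 9.81 = 10300 N; in level flight L = W.
Dynamic pressure q = 0.5 × 1.007 × 64.7² = 2108 Pa.
Required CL = L/(qS) = 10300/(2108·12.9) = 0.3788.
CD = 0.0336 + 0.0542 × 0.3788² = 0.04138.
D = q·S·CD = 2108 × 12.9 × 0.04138 = 1125 N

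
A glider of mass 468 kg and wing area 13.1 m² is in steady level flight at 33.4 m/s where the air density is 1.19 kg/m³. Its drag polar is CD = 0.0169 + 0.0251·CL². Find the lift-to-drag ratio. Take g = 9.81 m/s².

Weight W = mg = 468 × 9.81 = 4591.1 N; in level flight L = W.
q = ½ρv² = ½ × 1.19 × 33.4² = 663.8 Pa.
Required CL = L/(qS) = 4591.1/(663.8·13.1) = 0.528.
CD = 0.0169 + 0.0251 × 0.528² = 0.0239.
L/D = CL/CD = 0.528 / 0.0239 = 22.1

L/D = 22.1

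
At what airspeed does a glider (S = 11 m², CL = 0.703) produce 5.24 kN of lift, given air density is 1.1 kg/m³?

L = ½ρv²S·CL ⇒ v = √(2L/(ρ·S·CL))
v = √(2 × 5240 / (1.1 × 11 × 0.703)) = √1232 = 35.1 m/s

v = 35.1 m/s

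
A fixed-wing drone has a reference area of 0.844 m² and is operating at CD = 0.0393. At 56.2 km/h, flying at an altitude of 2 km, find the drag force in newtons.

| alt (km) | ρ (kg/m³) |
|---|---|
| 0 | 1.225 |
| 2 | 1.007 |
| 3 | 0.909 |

At 2 km, from the table: ρ = 1.007 kg/m³.
Convert speed: v = 56.2 km/h ÷ 3.6 = 15.61 m/s.
D = ½ρv²S·CD = ½ × 1.007 × 15.61² × 0.844 × 0.0393 = 4.07 N

D = 4.07 N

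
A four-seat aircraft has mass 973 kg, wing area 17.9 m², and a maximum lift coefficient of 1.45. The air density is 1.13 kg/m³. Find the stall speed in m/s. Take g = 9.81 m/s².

V_stall = 25.5 m/s

At stall, lift equals weight: L = W = m·g = 973 × 9.81 = 9545 N.
V_stall = √(2W/(ρ·S·CL,max)) = √(2 × 9545 / (1.13 × 17.9 × 1.45))
V_stall = √650.9 = 25.5 m/s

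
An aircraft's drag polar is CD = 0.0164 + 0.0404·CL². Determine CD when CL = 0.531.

CD = 0.0278

CD = 0.0164 + 0.0404 × 0.531² = 0.0164 + 0.01139 = 0.0278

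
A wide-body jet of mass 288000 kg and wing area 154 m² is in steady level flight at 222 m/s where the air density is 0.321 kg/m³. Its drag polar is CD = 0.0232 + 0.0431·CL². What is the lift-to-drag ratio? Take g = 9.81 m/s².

L/D = 9.09

Weight W = mg = 288000 × 9.81 = 2.8253×10^6 N; in level flight L = W.
q = ½ρv² = ½ × 0.321 × 222² = 7910 Pa.
CL = W/(q·S) = 2.8253×10^6 / (7910 × 154) = 2.319.
CD = 0.0232 + 0.0431 × 2.319² = 0.255.
L/D = CL/CD = 2.319 / 0.255 = 9.09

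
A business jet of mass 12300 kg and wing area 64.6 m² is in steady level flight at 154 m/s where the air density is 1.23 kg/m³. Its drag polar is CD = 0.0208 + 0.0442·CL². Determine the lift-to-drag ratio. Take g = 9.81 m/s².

L/D = 5.95

In steady level flight, lift balances weight: W = mg = 12300 × 9.81 = 1.2066×10^5 N.
q = ½ρv² = ½ × 1.23 × 154² = 14590 Pa.
Required CL = L/(qS) = 1.2066×10^5/(14590·64.6) = 0.1281.
CD = 0.0208 + 0.0442 × 0.1281² = 0.02152.
L/D = CL/CD = 0.1281 / 0.02152 = 5.95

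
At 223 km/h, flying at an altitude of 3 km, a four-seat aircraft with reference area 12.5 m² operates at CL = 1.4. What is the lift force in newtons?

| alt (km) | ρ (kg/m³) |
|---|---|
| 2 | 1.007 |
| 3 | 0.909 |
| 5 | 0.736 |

At 3 km, from the table: ρ = 0.909 kg/m³.
Convert speed: v = 223 km/h ÷ 3.6 = 61.94 m/s.
Dynamic pressure q = ½ρv² = ½ × 0.909 × 61.94² = 1744 Pa.
L = q·S·CL = 1744 × 12.5 × 1.4 = 30500 N ≈ 30.5 kN

L = 30500 N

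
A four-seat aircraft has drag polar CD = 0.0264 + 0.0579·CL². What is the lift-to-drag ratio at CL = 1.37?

CD = 0.0264 + 0.0579 × 1.37² = 0.1351
L/D = CL/CD = 1.37 / 0.1351 = 10.1

L/D = 10.1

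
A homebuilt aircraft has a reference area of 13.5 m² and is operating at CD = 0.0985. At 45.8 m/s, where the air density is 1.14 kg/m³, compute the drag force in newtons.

Dynamic pressure q = ½ρv² = ½ × 1.14 × 45.8² = 1196 Pa.
D = q·S·CD = 1196 × 13.5 × 0.0985 = 1590 N

D = 1590 N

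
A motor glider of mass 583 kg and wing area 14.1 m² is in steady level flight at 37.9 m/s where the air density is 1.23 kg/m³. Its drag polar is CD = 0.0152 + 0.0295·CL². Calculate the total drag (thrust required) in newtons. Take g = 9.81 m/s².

D = 267 N

Level flight ⇒ L = W = m·g = 583 × 9.81 = 5719.2 N.
q = ½ρv² = ½ × 1.23 × 37.9² = 883.4 Pa.
CL = W/(q·S) = 5719.2 / (883.4 × 14.1) = 0.4592.
CD = 0.0152 + 0.0295 × 0.4592² = 0.02142.
D = q·S·CD = 883.4 × 14.1 × 0.02142 = 266.8 N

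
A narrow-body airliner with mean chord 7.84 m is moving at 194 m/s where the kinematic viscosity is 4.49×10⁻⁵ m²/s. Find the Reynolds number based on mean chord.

Re = v·c/ν = 194 × 7.84 / (4.49×10⁻⁵) = 3.39×10^7

Re = 3.39×10^7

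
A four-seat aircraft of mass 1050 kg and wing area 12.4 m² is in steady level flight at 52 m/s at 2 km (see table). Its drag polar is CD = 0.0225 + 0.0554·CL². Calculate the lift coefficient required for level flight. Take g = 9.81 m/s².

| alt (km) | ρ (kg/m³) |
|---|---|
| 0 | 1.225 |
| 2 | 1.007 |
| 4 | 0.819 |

CL = 0.61

At 2 km, from the table: ρ = 1.007 kg/m³.
In steady level flight, lift balances weight: W = mg = 1050 × 9.81 = 10300 N.
Dynamic pressure q = 0.5 × 1.007 × 52² = 1361 Pa.
Required CL = L/(qS) = 10300/(1361·12.4) = 0.6101.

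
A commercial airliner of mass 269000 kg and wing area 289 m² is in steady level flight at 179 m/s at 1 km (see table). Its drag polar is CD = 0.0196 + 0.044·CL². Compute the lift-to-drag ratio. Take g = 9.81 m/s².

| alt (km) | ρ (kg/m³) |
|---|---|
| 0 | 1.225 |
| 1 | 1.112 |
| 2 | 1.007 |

At 1 km, from the table: ρ = 1.112 kg/m³.
Weight W = mg = 269000 × 9.81 = 2.6389×10^6 N; in level flight L = W.
q = ½ρv² = ½ × 1.112 × 179² = 17810 Pa.
CL = W/(q·S) = 2.6389×10^6 / (17810 × 289) = 0.5126.
CD = 0.0196 + 0.044 × 0.5126² = 0.03116.
L/D = CL/CD = 0.5126 / 0.03116 = 16.4

L/D = 16.4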